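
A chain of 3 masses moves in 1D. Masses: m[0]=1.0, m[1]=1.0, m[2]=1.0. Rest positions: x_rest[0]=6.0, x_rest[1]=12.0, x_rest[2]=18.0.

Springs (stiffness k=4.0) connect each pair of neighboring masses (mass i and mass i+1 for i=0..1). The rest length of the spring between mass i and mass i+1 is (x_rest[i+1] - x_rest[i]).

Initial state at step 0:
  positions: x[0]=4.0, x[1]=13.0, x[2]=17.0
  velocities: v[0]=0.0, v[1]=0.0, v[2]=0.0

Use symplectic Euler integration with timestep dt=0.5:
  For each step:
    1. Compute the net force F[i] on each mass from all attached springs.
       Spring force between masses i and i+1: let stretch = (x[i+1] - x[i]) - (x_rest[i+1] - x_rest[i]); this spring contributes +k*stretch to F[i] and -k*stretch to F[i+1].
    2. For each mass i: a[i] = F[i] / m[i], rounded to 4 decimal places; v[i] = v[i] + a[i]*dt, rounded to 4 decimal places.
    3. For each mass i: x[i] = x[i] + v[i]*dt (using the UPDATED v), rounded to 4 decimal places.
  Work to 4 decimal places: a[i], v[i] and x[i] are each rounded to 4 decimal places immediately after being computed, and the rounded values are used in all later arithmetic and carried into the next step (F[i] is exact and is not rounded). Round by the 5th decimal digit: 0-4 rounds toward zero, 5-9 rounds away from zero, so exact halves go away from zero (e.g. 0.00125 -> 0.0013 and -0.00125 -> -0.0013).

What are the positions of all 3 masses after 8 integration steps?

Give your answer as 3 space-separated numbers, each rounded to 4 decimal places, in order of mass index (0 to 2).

Answer: 5.0000 13.0000 16.0000

Derivation:
Step 0: x=[4.0000 13.0000 17.0000] v=[0.0000 0.0000 0.0000]
Step 1: x=[7.0000 8.0000 19.0000] v=[6.0000 -10.0000 4.0000]
Step 2: x=[5.0000 13.0000 16.0000] v=[-4.0000 10.0000 -6.0000]
Step 3: x=[5.0000 13.0000 16.0000] v=[0.0000 0.0000 0.0000]
Step 4: x=[7.0000 8.0000 19.0000] v=[4.0000 -10.0000 6.0000]
Step 5: x=[4.0000 13.0000 17.0000] v=[-6.0000 10.0000 -4.0000]
Step 6: x=[4.0000 13.0000 17.0000] v=[0.0000 0.0000 0.0000]
Step 7: x=[7.0000 8.0000 19.0000] v=[6.0000 -10.0000 4.0000]
Step 8: x=[5.0000 13.0000 16.0000] v=[-4.0000 10.0000 -6.0000]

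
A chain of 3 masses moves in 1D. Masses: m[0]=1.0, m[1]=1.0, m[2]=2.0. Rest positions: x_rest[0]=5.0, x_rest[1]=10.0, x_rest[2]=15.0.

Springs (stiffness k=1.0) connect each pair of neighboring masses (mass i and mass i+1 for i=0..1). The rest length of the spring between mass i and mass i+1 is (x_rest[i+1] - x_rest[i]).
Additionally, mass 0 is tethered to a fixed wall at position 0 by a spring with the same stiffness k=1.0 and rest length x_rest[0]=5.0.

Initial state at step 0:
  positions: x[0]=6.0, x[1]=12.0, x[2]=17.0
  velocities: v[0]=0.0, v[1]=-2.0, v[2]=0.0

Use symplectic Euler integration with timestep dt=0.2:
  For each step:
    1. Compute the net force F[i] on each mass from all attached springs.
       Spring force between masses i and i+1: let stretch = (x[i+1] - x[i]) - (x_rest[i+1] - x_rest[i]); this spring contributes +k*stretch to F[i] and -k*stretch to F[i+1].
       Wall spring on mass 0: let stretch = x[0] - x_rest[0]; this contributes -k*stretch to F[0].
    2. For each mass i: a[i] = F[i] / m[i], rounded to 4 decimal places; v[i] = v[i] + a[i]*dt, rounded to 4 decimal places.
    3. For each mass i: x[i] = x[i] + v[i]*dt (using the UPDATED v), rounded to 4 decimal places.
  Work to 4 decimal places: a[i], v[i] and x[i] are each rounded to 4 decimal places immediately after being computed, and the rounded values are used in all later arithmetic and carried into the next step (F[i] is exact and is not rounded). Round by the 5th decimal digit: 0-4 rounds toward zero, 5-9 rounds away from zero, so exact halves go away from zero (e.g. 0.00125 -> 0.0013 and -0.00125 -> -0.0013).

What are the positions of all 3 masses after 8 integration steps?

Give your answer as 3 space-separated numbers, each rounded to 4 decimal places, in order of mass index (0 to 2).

Answer: 4.9627 9.8161 16.3680

Derivation:
Step 0: x=[6.0000 12.0000 17.0000] v=[0.0000 -2.0000 0.0000]
Step 1: x=[6.0000 11.5600 17.0000] v=[0.0000 -2.2000 0.0000]
Step 2: x=[5.9824 11.1152 16.9912] v=[-0.0880 -2.2240 -0.0440]
Step 3: x=[5.9308 10.7001 16.9649] v=[-0.2579 -2.0754 -0.1316]
Step 4: x=[5.8328 10.3448 16.9133] v=[-0.4902 -1.7763 -0.2581]
Step 5: x=[5.6819 10.0718 16.8303] v=[-0.7544 -1.3650 -0.4150]
Step 6: x=[5.4793 9.8935 16.7121] v=[-1.0128 -0.8913 -0.5909]
Step 7: x=[5.2341 9.8114 16.5575] v=[-1.2258 -0.4104 -0.7728]
Step 8: x=[4.9627 9.8161 16.3680] v=[-1.3572 0.0234 -0.9474]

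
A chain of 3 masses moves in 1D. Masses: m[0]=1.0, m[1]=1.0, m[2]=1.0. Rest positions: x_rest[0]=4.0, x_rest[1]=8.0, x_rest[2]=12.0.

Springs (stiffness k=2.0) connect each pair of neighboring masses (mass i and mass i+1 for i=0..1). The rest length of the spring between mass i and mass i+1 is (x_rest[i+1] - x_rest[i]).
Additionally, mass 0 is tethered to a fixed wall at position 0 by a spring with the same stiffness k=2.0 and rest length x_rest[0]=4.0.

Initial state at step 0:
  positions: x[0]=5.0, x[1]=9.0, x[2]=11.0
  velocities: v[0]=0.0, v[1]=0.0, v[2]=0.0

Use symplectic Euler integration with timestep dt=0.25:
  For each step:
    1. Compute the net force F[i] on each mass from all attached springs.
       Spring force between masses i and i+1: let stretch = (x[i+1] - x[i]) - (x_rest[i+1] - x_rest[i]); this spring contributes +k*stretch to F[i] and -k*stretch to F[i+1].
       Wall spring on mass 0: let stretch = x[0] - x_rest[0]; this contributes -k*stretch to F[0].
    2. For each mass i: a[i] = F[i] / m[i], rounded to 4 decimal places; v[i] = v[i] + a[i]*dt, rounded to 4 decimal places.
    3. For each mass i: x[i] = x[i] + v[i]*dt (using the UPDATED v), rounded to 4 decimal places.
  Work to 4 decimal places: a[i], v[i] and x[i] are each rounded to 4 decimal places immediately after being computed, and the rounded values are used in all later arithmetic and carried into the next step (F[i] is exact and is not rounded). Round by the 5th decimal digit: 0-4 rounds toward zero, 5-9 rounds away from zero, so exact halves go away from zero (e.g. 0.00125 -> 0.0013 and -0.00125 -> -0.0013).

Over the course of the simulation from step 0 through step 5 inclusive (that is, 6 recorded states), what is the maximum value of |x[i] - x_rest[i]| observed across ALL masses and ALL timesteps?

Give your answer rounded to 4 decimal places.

Answer: 1.0062

Derivation:
Step 0: x=[5.0000 9.0000 11.0000] v=[0.0000 0.0000 0.0000]
Step 1: x=[4.8750 8.7500 11.2500] v=[-0.5000 -1.0000 1.0000]
Step 2: x=[4.6250 8.3281 11.6875] v=[-1.0000 -1.6875 1.7500]
Step 3: x=[4.2598 7.8633 12.2051] v=[-1.4610 -1.8594 2.0703]
Step 4: x=[3.8125 7.4907 12.6800] v=[-1.7892 -1.4903 1.8994]
Step 5: x=[3.3484 7.3070 13.0062] v=[-1.8564 -0.7348 1.3048]
Max displacement = 1.0062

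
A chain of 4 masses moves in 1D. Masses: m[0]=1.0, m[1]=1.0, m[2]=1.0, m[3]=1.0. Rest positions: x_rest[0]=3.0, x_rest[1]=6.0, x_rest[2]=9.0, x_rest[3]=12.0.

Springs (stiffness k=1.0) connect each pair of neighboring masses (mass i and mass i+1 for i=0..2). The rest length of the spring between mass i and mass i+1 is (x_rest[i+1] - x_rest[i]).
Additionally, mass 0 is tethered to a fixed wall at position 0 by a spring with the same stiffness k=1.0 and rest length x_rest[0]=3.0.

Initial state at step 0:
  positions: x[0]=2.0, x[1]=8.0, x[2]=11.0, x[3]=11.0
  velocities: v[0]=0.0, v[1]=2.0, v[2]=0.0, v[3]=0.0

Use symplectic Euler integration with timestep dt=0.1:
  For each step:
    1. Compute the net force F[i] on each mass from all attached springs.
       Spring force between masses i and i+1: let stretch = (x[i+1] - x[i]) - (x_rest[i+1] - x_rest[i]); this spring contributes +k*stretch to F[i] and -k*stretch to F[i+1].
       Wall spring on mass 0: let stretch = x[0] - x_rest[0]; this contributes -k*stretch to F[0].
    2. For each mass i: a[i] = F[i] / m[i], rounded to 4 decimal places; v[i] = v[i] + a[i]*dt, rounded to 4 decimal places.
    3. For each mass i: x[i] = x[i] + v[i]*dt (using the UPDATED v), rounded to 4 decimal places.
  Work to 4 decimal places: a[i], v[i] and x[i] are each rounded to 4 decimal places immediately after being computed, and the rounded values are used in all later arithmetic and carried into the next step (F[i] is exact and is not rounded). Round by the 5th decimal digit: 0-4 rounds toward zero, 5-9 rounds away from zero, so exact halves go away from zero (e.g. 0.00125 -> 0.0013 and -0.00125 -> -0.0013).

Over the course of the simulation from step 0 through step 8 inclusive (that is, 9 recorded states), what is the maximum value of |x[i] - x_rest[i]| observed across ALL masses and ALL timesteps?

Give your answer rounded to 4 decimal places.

Step 0: x=[2.0000 8.0000 11.0000 11.0000] v=[0.0000 2.0000 0.0000 0.0000]
Step 1: x=[2.0400 8.1700 10.9700 11.0300] v=[0.4000 1.7000 -0.3000 0.3000]
Step 2: x=[2.1209 8.3067 10.9126 11.0894] v=[0.8090 1.3670 -0.5740 0.5940]
Step 3: x=[2.2425 8.4076 10.8309 11.1770] v=[1.2155 1.0090 -0.8169 0.8763]
Step 4: x=[2.4033 8.4711 10.7284 11.2912] v=[1.6078 0.6348 -1.0246 1.1417]
Step 5: x=[2.6007 8.4965 10.6090 11.4297] v=[1.9743 0.2538 -1.1941 1.3854]
Step 6: x=[2.8311 8.4841 10.4767 11.5900] v=[2.3038 -0.1245 -1.3233 1.6033]
Step 7: x=[3.0897 8.4351 10.3356 11.7692] v=[2.5860 -0.4905 -1.4112 1.7920]
Step 8: x=[3.3709 8.3516 10.1898 11.9641] v=[2.8116 -0.8350 -1.4579 1.9486]
Max displacement = 2.4965

Answer: 2.4965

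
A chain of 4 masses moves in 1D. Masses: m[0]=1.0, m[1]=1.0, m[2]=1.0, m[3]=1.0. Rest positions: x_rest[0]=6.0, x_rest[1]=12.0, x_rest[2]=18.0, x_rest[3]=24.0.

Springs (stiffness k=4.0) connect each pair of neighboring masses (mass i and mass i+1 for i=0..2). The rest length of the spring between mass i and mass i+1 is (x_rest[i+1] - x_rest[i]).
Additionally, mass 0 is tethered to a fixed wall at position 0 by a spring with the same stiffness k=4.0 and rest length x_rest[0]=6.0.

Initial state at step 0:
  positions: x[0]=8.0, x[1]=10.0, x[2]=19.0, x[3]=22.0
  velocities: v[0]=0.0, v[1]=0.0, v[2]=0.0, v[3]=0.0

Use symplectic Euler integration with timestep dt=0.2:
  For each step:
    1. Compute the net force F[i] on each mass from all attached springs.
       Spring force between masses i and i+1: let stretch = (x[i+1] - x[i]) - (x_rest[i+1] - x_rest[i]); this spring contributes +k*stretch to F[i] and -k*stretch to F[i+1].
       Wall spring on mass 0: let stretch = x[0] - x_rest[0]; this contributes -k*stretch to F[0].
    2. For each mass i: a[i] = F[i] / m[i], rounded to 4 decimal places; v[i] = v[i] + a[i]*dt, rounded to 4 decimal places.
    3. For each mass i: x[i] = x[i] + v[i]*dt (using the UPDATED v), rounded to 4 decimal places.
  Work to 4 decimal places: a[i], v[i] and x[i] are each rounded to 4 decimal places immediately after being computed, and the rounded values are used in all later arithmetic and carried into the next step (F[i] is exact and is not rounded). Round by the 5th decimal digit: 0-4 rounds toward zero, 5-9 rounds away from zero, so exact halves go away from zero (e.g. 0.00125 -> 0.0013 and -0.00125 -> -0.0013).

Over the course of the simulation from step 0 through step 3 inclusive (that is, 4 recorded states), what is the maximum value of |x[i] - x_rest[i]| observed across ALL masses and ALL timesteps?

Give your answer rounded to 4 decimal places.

Answer: 2.2676

Derivation:
Step 0: x=[8.0000 10.0000 19.0000 22.0000] v=[0.0000 0.0000 0.0000 0.0000]
Step 1: x=[7.0400 11.1200 18.0400 22.4800] v=[-4.8000 5.6000 -4.8000 2.4000]
Step 2: x=[5.6064 12.6944 16.6832 23.2096] v=[-7.1680 7.8720 -6.7840 3.6480]
Step 3: x=[4.4099 13.7729 15.7324 23.8550] v=[-5.9827 5.3926 -4.7539 3.2269]
Max displacement = 2.2676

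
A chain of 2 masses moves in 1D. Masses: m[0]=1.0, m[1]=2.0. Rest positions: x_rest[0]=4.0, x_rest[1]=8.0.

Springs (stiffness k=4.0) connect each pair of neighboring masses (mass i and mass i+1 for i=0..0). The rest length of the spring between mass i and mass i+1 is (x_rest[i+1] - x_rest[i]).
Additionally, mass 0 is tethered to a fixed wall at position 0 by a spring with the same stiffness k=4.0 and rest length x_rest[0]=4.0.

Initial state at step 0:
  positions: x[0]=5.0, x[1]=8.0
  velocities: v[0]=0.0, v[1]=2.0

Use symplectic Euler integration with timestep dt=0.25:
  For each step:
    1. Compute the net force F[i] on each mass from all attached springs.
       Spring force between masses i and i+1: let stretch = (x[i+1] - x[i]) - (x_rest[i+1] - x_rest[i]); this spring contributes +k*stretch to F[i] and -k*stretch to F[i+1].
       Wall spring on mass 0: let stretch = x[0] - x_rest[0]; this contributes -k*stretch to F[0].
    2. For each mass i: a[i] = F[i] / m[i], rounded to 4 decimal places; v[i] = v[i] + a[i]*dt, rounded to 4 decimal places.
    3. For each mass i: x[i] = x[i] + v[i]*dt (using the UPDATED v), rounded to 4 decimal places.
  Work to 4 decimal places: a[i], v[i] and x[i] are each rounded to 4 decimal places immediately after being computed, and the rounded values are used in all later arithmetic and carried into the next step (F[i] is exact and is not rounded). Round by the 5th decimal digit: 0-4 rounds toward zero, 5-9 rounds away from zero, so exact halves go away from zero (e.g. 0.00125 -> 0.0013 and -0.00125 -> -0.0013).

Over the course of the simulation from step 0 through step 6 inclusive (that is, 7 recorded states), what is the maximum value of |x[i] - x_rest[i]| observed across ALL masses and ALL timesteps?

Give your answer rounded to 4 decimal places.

Answer: 1.8700

Derivation:
Step 0: x=[5.0000 8.0000] v=[0.0000 2.0000]
Step 1: x=[4.5000 8.6250] v=[-2.0000 2.5000]
Step 2: x=[3.9063 9.2344] v=[-2.3750 2.4375]
Step 3: x=[3.6680 9.6778] v=[-0.9532 1.7735]
Step 4: x=[4.0152 9.8700] v=[1.3886 0.7686]
Step 5: x=[4.8223 9.8303] v=[3.2282 -0.1588]
Step 6: x=[5.6758 9.6646] v=[3.4139 -0.6628]
Max displacement = 1.8700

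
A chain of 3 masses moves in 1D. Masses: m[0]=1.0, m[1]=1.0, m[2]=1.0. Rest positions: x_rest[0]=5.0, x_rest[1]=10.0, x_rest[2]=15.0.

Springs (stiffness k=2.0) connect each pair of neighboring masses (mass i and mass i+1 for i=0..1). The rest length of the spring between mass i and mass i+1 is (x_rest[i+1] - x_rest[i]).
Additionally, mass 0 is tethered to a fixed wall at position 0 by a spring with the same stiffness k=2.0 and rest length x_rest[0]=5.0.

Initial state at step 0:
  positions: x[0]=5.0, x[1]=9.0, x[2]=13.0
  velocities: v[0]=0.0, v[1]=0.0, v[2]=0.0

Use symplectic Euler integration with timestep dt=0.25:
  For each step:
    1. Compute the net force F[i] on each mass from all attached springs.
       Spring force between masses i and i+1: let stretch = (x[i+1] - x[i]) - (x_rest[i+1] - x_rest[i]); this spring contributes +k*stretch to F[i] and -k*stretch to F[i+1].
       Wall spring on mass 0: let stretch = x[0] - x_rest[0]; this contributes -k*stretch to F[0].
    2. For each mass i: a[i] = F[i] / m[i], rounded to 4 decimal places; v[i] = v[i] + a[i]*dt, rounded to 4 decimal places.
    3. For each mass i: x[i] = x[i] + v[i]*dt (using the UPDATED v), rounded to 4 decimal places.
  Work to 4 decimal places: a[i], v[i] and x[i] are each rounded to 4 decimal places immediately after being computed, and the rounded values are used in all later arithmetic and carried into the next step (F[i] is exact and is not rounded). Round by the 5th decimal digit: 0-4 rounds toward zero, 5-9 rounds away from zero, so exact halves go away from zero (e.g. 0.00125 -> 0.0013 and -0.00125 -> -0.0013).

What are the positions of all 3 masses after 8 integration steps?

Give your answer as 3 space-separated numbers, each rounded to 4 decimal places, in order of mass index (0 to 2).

Step 0: x=[5.0000 9.0000 13.0000] v=[0.0000 0.0000 0.0000]
Step 1: x=[4.8750 9.0000 13.1250] v=[-0.5000 0.0000 0.5000]
Step 2: x=[4.6563 9.0000 13.3594] v=[-0.8750 0.0000 0.9375]
Step 3: x=[4.3985 9.0020 13.6739] v=[-1.0313 0.0079 1.2578]
Step 4: x=[4.1663 9.0125 14.0294] v=[-0.9288 0.0421 1.4219]
Step 5: x=[4.0191 9.0444 14.3828] v=[-0.5889 0.1275 1.4135]
Step 6: x=[3.9977 9.1154 14.6939] v=[-0.0858 0.2841 1.2443]
Step 7: x=[4.1163 9.2440 14.9327] v=[0.4742 0.5145 0.9551]
Step 8: x=[4.3613 9.4428 15.0854] v=[0.9799 0.7950 0.6108]

Answer: 4.3613 9.4428 15.0854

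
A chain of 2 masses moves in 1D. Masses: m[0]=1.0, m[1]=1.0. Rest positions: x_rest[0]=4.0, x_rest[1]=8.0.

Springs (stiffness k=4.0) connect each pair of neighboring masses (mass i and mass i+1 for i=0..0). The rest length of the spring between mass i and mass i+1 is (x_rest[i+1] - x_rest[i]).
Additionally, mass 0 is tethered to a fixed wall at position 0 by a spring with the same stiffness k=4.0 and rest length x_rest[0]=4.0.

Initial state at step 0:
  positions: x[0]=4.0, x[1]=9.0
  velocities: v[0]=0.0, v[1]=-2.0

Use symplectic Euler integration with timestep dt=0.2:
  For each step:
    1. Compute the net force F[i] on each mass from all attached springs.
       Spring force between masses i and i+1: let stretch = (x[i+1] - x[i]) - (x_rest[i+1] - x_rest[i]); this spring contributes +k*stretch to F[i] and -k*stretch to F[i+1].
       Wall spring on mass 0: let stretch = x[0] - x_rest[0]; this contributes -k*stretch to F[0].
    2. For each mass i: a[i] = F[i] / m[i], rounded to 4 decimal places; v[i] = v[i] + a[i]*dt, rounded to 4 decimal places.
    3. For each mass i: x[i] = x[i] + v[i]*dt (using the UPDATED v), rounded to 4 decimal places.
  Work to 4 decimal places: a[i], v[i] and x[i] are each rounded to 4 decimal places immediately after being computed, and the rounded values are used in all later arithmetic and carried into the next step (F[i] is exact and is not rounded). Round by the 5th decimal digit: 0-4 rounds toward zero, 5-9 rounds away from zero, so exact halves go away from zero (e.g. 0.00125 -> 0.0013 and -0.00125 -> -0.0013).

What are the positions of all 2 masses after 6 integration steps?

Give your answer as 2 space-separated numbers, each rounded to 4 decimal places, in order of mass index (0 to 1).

Answer: 3.2393 6.8047

Derivation:
Step 0: x=[4.0000 9.0000] v=[0.0000 -2.0000]
Step 1: x=[4.1600 8.4400] v=[0.8000 -2.8000]
Step 2: x=[4.3392 7.8352] v=[0.8960 -3.0240]
Step 3: x=[4.3835 7.3110] v=[0.2214 -2.6208]
Step 4: x=[4.1948 6.9584] v=[-0.9434 -1.7628]
Step 5: x=[3.7771 6.8037] v=[-2.0884 -0.7737]
Step 6: x=[3.2393 6.8047] v=[-2.6888 0.0050]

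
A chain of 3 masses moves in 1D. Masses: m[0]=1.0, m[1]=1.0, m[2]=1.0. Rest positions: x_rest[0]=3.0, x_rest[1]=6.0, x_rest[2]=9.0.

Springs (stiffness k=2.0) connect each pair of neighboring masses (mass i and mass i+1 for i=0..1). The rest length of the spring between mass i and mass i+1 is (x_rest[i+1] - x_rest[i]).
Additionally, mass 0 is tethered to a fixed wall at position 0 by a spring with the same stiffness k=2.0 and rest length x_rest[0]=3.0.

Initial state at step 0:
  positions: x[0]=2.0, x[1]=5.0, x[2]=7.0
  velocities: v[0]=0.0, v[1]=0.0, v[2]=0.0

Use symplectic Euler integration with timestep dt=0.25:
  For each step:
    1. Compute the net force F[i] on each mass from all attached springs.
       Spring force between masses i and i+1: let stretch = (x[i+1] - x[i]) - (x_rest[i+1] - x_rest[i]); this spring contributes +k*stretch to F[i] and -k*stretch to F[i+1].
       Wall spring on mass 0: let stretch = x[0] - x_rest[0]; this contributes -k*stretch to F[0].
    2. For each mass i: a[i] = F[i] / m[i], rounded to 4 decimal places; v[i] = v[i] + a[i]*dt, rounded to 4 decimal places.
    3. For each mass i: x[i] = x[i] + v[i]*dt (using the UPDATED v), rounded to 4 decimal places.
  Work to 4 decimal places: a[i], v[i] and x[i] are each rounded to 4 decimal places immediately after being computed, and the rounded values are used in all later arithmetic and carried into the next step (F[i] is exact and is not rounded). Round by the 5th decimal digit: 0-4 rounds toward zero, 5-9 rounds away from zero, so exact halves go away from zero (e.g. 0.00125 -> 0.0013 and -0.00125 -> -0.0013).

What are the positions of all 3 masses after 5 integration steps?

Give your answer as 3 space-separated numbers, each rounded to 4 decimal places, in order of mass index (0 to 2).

Answer: 2.7121 4.6897 8.0696

Derivation:
Step 0: x=[2.0000 5.0000 7.0000] v=[0.0000 0.0000 0.0000]
Step 1: x=[2.1250 4.8750 7.1250] v=[0.5000 -0.5000 0.5000]
Step 2: x=[2.3281 4.6875 7.3438] v=[0.8125 -0.7500 0.8750]
Step 3: x=[2.5352 4.5371 7.6055] v=[0.8282 -0.6016 1.0469]
Step 4: x=[2.6756 4.5200 7.8587] v=[0.5616 -0.0684 1.0127]
Step 5: x=[2.7121 4.6897 8.0696] v=[0.1460 0.6788 0.8434]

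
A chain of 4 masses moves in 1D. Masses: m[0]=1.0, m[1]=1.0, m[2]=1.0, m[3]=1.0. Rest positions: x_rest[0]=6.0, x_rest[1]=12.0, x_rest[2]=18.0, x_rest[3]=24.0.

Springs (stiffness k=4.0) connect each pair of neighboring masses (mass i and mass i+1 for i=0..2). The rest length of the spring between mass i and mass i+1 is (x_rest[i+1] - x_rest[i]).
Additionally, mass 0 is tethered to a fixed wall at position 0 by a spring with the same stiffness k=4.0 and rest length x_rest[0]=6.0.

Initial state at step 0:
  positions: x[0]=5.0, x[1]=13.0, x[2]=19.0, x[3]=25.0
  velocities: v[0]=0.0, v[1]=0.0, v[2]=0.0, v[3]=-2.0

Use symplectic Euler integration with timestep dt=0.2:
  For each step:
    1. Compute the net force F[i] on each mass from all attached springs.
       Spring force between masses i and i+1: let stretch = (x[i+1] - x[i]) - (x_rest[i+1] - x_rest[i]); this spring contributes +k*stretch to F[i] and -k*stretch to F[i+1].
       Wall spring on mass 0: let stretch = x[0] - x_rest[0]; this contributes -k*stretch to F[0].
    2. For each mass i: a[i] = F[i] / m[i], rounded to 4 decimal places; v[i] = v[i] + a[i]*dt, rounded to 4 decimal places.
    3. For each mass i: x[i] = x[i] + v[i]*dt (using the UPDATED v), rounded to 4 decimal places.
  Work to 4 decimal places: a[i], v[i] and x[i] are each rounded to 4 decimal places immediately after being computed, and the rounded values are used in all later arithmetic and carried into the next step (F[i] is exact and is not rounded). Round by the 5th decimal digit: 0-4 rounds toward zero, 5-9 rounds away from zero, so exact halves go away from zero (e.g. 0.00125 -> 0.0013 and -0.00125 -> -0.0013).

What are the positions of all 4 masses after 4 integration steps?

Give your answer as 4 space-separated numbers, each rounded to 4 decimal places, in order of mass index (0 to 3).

Step 0: x=[5.0000 13.0000 19.0000 25.0000] v=[0.0000 0.0000 0.0000 -2.0000]
Step 1: x=[5.4800 12.6800 19.0000 24.6000] v=[2.4000 -1.6000 0.0000 -2.0000]
Step 2: x=[6.2352 12.2192 18.8848 24.2640] v=[3.7760 -2.3040 -0.5760 -1.6800]
Step 3: x=[6.9502 11.8675 18.5638 24.0273] v=[3.5750 -1.7587 -1.6051 -1.1834]
Step 4: x=[7.3399 11.8004 18.0455 23.8765] v=[1.9487 -0.3355 -2.5913 -0.7542]

Answer: 7.3399 11.8004 18.0455 23.8765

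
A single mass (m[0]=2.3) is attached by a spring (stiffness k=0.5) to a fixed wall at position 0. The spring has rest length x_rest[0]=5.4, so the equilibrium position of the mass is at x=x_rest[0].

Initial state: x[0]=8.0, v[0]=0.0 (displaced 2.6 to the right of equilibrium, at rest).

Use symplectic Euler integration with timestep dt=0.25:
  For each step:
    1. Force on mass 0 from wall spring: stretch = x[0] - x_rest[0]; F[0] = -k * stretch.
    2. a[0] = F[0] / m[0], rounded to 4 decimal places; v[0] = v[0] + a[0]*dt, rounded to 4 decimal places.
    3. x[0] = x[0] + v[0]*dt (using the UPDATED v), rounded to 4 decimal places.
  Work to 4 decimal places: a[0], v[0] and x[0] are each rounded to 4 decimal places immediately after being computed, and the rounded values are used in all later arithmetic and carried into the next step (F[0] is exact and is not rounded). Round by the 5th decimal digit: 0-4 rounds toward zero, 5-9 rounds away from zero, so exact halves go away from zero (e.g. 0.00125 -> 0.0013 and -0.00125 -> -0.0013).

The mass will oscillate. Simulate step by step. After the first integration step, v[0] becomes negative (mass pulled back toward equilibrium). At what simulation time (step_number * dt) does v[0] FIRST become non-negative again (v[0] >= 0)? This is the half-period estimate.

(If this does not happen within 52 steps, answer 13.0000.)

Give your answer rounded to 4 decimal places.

Answer: 6.7500

Derivation:
Step 0: x=[8.0000] v=[0.0000]
Step 1: x=[7.9647] v=[-0.1413]
Step 2: x=[7.8945] v=[-0.2807]
Step 3: x=[7.7904] v=[-0.4163]
Step 4: x=[7.6539] v=[-0.5462]
Step 5: x=[7.4867] v=[-0.6687]
Step 6: x=[7.2912] v=[-0.7821]
Step 7: x=[7.0700] v=[-0.8849]
Step 8: x=[6.8261] v=[-0.9757]
Step 9: x=[6.5628] v=[-1.0532]
Step 10: x=[6.2837] v=[-1.1164]
Step 11: x=[5.9926] v=[-1.1644]
Step 12: x=[5.6935] v=[-1.1966]
Step 13: x=[5.3904] v=[-1.2126]
Step 14: x=[5.0874] v=[-1.2121]
Step 15: x=[4.7886] v=[-1.1951]
Step 16: x=[4.4981] v=[-1.1619]
Step 17: x=[4.2199] v=[-1.1129]
Step 18: x=[3.9577] v=[-1.0488]
Step 19: x=[3.7151] v=[-0.9704]
Step 20: x=[3.4954] v=[-0.8788]
Step 21: x=[3.3016] v=[-0.7753]
Step 22: x=[3.1363] v=[-0.6613]
Step 23: x=[3.0017] v=[-0.5383]
Step 24: x=[2.8997] v=[-0.4080]
Step 25: x=[2.8317] v=[-0.2721]
Step 26: x=[2.7986] v=[-0.1325]
Step 27: x=[2.8008] v=[0.0089]
First v>=0 after going negative at step 27, time=6.7500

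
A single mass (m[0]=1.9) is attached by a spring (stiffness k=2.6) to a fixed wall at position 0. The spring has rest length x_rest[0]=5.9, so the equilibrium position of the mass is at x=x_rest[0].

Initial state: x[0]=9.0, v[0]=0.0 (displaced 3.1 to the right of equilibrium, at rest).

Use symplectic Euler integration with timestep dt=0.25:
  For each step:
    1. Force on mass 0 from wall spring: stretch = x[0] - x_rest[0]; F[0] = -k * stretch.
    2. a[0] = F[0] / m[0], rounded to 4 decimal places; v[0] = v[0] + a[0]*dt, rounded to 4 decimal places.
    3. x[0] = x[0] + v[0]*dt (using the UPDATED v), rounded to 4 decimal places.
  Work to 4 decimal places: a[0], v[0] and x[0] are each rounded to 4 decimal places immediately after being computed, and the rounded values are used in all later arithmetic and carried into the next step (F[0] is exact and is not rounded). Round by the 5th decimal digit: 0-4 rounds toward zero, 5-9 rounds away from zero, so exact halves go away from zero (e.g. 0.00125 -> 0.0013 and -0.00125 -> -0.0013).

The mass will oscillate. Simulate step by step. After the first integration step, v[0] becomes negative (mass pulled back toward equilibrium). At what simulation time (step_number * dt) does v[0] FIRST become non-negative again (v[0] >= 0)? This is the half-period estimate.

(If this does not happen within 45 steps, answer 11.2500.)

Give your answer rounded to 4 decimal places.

Answer: 2.7500

Derivation:
Step 0: x=[9.0000] v=[0.0000]
Step 1: x=[8.7349] v=[-1.0605]
Step 2: x=[8.2273] v=[-2.0303]
Step 3: x=[7.5207] v=[-2.8265]
Step 4: x=[6.6755] v=[-3.3810]
Step 5: x=[5.7639] v=[-3.6463]
Step 6: x=[4.8640] v=[-3.5998]
Step 7: x=[4.0527] v=[-3.2454]
Step 8: x=[3.3994] v=[-2.6134]
Step 9: x=[2.9599] v=[-1.7579]
Step 10: x=[2.7719] v=[-0.7521]
Step 11: x=[2.8514] v=[0.3181]
First v>=0 after going negative at step 11, time=2.7500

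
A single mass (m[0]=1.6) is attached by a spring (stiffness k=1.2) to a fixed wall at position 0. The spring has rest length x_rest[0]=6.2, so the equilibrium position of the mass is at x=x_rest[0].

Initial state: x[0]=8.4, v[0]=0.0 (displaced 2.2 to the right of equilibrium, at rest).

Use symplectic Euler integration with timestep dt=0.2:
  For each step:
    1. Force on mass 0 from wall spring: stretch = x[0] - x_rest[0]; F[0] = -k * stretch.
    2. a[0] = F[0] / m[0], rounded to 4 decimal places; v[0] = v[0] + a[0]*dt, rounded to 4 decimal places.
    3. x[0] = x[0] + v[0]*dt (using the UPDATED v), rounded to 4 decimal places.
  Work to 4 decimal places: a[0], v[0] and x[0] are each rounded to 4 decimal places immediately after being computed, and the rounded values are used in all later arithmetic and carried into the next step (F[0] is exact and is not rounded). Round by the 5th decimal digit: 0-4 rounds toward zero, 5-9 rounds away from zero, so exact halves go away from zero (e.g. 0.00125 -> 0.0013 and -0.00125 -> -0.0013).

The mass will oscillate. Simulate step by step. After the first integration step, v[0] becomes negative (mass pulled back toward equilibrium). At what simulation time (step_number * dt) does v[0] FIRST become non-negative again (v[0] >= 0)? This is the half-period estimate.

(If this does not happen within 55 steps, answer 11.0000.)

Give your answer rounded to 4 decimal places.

Answer: 3.8000

Derivation:
Step 0: x=[8.4000] v=[0.0000]
Step 1: x=[8.3340] v=[-0.3300]
Step 2: x=[8.2040] v=[-0.6501]
Step 3: x=[8.0139] v=[-0.9507]
Step 4: x=[7.7693] v=[-1.2228]
Step 5: x=[7.4777] v=[-1.4582]
Step 6: x=[7.1477] v=[-1.6499]
Step 7: x=[6.7893] v=[-1.7921]
Step 8: x=[6.4132] v=[-1.8805]
Step 9: x=[6.0307] v=[-1.9125]
Step 10: x=[5.6533] v=[-1.8871]
Step 11: x=[5.2923] v=[-1.8051]
Step 12: x=[4.9585] v=[-1.6689]
Step 13: x=[4.6620] v=[-1.4827]
Step 14: x=[4.4116] v=[-1.2520]
Step 15: x=[4.2149] v=[-0.9837]
Step 16: x=[4.0777] v=[-0.6859]
Step 17: x=[4.0042] v=[-0.3676]
Step 18: x=[3.9966] v=[-0.0382]
Step 19: x=[4.0551] v=[0.2923]
First v>=0 after going negative at step 19, time=3.8000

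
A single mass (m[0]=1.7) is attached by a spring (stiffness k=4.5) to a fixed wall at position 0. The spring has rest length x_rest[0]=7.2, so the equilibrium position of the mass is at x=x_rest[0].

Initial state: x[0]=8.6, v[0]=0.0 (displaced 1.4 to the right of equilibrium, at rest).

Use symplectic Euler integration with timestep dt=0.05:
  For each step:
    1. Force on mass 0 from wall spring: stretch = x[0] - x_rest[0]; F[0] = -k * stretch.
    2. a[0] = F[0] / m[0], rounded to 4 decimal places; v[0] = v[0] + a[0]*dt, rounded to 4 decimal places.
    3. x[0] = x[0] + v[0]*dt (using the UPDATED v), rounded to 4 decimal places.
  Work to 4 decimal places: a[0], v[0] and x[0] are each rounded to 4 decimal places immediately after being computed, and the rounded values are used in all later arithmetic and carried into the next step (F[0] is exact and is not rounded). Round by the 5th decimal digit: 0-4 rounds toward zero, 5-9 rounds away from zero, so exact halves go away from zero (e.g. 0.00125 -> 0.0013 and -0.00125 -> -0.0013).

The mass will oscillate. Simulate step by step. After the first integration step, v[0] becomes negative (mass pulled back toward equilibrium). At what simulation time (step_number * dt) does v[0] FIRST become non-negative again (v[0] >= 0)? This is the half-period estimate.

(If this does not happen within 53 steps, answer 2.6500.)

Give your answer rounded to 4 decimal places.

Step 0: x=[8.6000] v=[0.0000]
Step 1: x=[8.5907] v=[-0.1853]
Step 2: x=[8.5722] v=[-0.3694]
Step 3: x=[8.5447] v=[-0.5510]
Step 4: x=[8.5083] v=[-0.7290]
Step 5: x=[8.4632] v=[-0.9022]
Step 6: x=[8.4097] v=[-1.0694]
Step 7: x=[8.3482] v=[-1.2295]
Step 8: x=[8.2791] v=[-1.3815]
Step 9: x=[8.2029] v=[-1.5243]
Step 10: x=[8.1201] v=[-1.6570]
Step 11: x=[8.0312] v=[-1.7788]
Step 12: x=[7.9368] v=[-1.8888]
Step 13: x=[7.8375] v=[-1.9863]
Step 14: x=[7.7340] v=[-2.0707]
Step 15: x=[7.6269] v=[-2.1414]
Step 16: x=[7.5170] v=[-2.1979]
Step 17: x=[7.4050] v=[-2.2399]
Step 18: x=[7.2917] v=[-2.2670]
Step 19: x=[7.1777] v=[-2.2791]
Step 20: x=[7.0639] v=[-2.2762]
Step 21: x=[6.9510] v=[-2.2582]
Step 22: x=[6.8397] v=[-2.2252]
Step 23: x=[6.7308] v=[-2.1775]
Step 24: x=[6.6250] v=[-2.1154]
Step 25: x=[6.5230] v=[-2.0393]
Step 26: x=[6.4255] v=[-1.9497]
Step 27: x=[6.3331] v=[-1.8472]
Step 28: x=[6.2465] v=[-1.7325]
Step 29: x=[6.1662] v=[-1.6063]
Step 30: x=[6.0927] v=[-1.4695]
Step 31: x=[6.0266] v=[-1.3229]
Step 32: x=[5.9682] v=[-1.1676]
Step 33: x=[5.9180] v=[-1.0046]
Step 34: x=[5.8763] v=[-0.8349]
Step 35: x=[5.8433] v=[-0.6597]
Step 36: x=[5.8193] v=[-0.4801]
Step 37: x=[5.8044] v=[-0.2974]
Step 38: x=[5.7988] v=[-0.1127]
Step 39: x=[5.8024] v=[0.0728]
First v>=0 after going negative at step 39, time=1.9500

Answer: 1.9500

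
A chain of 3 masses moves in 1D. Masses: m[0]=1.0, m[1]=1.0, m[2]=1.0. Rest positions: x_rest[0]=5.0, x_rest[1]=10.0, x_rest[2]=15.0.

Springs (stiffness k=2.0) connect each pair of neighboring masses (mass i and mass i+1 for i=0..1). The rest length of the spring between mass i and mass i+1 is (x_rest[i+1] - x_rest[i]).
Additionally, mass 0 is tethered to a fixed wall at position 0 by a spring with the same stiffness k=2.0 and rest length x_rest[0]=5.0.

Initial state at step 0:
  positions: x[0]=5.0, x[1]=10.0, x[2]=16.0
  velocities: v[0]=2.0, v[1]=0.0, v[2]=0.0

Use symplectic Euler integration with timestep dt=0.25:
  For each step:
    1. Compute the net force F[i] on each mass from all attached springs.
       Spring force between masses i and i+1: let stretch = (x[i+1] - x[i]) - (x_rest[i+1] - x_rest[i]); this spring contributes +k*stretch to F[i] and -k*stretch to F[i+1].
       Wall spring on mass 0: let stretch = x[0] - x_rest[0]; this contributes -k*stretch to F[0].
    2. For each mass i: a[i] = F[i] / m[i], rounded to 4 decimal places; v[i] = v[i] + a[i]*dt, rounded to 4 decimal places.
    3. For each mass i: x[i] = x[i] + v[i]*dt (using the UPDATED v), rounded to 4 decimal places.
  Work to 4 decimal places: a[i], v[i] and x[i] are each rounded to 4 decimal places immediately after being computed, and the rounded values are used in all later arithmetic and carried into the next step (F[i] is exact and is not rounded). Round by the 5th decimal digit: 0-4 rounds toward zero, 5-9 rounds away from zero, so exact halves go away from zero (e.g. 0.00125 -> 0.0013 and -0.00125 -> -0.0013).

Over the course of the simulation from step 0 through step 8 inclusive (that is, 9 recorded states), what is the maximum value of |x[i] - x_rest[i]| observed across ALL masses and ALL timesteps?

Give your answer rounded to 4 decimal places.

Step 0: x=[5.0000 10.0000 16.0000] v=[2.0000 0.0000 0.0000]
Step 1: x=[5.5000 10.1250 15.8750] v=[2.0000 0.5000 -0.5000]
Step 2: x=[5.8906 10.3906 15.6563] v=[1.5625 1.0625 -0.8750]
Step 3: x=[6.1074 10.7520 15.4043] v=[0.8672 1.4454 -1.0079]
Step 4: x=[6.1414 11.1143 15.1958] v=[0.1358 1.4493 -0.8341]
Step 5: x=[6.0293 11.3652 15.1021] v=[-0.4485 1.0036 -0.3749]
Step 6: x=[5.8305 11.4162 15.1663] v=[-0.7952 0.2041 0.2567]
Step 7: x=[5.6011 11.2378 15.3867] v=[-0.9176 -0.7137 0.8817]
Step 8: x=[5.3762 10.8734 15.7135] v=[-0.8998 -1.4576 1.3073]
Max displacement = 1.4162

Answer: 1.4162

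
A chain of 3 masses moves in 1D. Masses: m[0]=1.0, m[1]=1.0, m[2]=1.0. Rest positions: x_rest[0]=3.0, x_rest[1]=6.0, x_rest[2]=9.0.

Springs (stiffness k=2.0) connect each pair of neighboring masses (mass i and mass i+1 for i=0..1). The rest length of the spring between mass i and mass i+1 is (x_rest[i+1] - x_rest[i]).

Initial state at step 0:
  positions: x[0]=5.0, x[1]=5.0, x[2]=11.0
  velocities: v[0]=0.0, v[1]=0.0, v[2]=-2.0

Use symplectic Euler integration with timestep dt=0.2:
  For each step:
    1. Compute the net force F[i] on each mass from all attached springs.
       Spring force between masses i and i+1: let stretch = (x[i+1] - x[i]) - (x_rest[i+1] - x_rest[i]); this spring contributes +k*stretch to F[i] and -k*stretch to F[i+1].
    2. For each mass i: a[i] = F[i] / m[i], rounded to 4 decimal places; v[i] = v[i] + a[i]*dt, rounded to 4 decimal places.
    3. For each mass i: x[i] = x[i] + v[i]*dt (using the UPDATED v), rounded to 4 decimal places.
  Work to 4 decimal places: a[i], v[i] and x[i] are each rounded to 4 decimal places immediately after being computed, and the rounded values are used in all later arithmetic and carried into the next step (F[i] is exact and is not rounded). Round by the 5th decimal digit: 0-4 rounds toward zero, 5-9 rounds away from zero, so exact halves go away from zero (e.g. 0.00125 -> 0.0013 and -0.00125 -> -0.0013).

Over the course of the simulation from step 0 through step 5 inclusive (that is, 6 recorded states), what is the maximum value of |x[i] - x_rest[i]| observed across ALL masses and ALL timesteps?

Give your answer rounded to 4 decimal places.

Answer: 2.3910

Derivation:
Step 0: x=[5.0000 5.0000 11.0000] v=[0.0000 0.0000 -2.0000]
Step 1: x=[4.7600 5.4800 10.3600] v=[-1.2000 2.4000 -3.2000]
Step 2: x=[4.3376 6.2928 9.5696] v=[-2.1120 4.0640 -3.9520]
Step 3: x=[3.8316 7.2113 8.7571] v=[-2.5299 4.5926 -4.0627]
Step 4: x=[3.3560 7.9831 8.0609] v=[-2.3780 3.8590 -3.4810]
Step 5: x=[3.0106 8.3910 7.5985] v=[-1.7272 2.0393 -2.3121]
Max displacement = 2.3910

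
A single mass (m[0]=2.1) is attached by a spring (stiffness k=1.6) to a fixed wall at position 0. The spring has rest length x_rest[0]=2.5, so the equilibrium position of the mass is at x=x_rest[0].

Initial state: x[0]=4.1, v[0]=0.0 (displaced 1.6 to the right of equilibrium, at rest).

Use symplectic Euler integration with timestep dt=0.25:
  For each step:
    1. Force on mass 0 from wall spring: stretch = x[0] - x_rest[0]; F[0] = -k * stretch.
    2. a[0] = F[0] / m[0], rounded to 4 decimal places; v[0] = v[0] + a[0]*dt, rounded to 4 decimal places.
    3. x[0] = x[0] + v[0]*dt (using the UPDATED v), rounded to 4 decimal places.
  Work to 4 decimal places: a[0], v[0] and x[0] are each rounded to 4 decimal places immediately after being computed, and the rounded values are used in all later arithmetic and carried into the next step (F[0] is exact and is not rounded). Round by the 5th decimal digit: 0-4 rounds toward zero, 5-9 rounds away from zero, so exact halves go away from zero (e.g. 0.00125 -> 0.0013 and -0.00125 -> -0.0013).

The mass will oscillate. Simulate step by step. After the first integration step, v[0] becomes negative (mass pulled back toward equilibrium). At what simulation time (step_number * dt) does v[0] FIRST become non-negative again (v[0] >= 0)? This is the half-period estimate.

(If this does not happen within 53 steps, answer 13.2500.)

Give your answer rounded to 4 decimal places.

Step 0: x=[4.1000] v=[0.0000]
Step 1: x=[4.0238] v=[-0.3048]
Step 2: x=[3.8750] v=[-0.5951]
Step 3: x=[3.6608] v=[-0.8570]
Step 4: x=[3.3913] v=[-1.0781]
Step 5: x=[3.0793] v=[-1.2479]
Step 6: x=[2.7397] v=[-1.3583]
Step 7: x=[2.3887] v=[-1.4040]
Step 8: x=[2.0430] v=[-1.3828]
Step 9: x=[1.7191] v=[-1.2958]
Step 10: x=[1.4323] v=[-1.1471]
Step 11: x=[1.1964] v=[-0.9437]
Step 12: x=[1.0226] v=[-0.6954]
Step 13: x=[0.9191] v=[-0.4140]
Step 14: x=[0.8909] v=[-0.1129]
Step 15: x=[0.9393] v=[0.1936]
First v>=0 after going negative at step 15, time=3.7500

Answer: 3.7500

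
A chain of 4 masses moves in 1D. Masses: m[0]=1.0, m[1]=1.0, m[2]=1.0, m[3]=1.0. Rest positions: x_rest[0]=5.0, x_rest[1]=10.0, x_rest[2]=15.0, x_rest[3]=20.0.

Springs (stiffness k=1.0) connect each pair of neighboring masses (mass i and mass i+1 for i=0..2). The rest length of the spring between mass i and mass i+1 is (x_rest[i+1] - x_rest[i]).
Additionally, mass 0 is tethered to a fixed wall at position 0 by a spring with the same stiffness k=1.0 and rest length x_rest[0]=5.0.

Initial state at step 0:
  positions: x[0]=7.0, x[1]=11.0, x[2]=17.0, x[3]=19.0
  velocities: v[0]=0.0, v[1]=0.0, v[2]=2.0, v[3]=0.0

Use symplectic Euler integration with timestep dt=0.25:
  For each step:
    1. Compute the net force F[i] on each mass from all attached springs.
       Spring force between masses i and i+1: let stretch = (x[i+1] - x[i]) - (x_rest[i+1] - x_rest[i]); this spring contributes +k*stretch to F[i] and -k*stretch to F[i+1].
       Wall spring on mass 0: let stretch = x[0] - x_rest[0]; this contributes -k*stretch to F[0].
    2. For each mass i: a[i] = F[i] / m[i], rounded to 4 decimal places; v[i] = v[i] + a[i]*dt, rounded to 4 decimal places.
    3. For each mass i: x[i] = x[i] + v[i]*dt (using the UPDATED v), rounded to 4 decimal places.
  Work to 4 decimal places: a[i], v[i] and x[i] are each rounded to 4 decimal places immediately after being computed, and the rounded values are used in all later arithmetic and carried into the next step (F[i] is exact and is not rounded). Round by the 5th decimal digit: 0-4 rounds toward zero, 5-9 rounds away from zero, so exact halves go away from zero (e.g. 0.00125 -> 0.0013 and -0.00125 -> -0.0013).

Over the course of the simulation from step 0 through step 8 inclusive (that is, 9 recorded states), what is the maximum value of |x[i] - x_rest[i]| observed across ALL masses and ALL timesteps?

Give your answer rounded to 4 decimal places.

Answer: 3.3024

Derivation:
Step 0: x=[7.0000 11.0000 17.0000 19.0000] v=[0.0000 0.0000 2.0000 0.0000]
Step 1: x=[6.8125 11.1250 17.2500 19.1875] v=[-0.7500 0.5000 1.0000 0.7500]
Step 2: x=[6.4688 11.3633 17.2383 19.5664] v=[-1.3750 0.9531 -0.0469 1.5156]
Step 3: x=[6.0267 11.6629 17.0049 20.1123] v=[-1.7686 1.1982 -0.9336 2.1836]
Step 4: x=[5.5602 11.9441 16.6318 20.7765] v=[-1.8662 1.1247 -1.4923 2.6568]
Step 5: x=[5.1451 12.1193 16.2248 21.4942] v=[-1.6603 0.7007 -1.6281 2.8706]
Step 6: x=[4.8444 12.1152 15.8905 22.1950] v=[-1.2030 -0.0165 -1.3371 2.8033]
Step 7: x=[4.6953 11.8926 15.7143 22.8143] v=[-0.5964 -0.8904 -0.7048 2.4772]
Step 8: x=[4.7026 11.4590 15.7430 23.3024] v=[0.0291 -1.7343 0.1148 1.9522]
Max displacement = 3.3024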